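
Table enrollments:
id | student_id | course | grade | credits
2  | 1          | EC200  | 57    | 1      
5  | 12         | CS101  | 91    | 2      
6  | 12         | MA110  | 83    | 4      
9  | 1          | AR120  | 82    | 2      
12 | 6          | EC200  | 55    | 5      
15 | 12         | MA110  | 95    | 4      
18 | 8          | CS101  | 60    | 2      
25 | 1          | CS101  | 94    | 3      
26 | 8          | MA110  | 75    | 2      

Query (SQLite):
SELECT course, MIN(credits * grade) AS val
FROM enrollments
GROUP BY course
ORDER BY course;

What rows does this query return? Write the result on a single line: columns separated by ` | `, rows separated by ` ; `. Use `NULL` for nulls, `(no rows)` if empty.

AR120 | 164 ; CS101 | 120 ; EC200 | 57 ; MA110 | 150

For each row compute credits * grade.
Group by course; take MIN of the expression per group.
  AR120: ids {9} → MIN(credits * grade)=164
  CS101: ids {5, 18, 25} → MIN(credits * grade)=120
  EC200: ids {2, 12} → MIN(credits * grade)=57
  MA110: ids {6, 15, 26} → MIN(credits * grade)=150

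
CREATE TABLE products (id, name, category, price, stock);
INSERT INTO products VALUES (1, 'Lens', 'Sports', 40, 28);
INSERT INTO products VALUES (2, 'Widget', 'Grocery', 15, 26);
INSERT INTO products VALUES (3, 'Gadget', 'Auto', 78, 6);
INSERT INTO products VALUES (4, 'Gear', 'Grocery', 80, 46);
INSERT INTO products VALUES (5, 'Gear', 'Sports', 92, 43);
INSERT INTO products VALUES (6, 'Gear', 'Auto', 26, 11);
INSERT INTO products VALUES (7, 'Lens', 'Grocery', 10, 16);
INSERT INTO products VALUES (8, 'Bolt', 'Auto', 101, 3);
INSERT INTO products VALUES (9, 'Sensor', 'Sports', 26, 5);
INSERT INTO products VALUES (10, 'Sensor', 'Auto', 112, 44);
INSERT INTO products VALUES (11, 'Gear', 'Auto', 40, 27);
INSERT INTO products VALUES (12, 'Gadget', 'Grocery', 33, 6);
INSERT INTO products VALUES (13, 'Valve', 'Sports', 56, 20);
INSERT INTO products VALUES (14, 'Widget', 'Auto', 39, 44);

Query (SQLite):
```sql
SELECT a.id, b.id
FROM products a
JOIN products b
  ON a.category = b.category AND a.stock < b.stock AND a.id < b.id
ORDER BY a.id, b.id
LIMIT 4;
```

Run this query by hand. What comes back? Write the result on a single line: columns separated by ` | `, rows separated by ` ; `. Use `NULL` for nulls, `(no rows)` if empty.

Pairs (a,b) with same category, a.stock < b.stock, a.id < b.id.
category groups: Auto:{3,6,8,10,11,14} Grocery:{2,4,7,12} Sports:{1,5,9,13}
Ordered by (a.id, b.id); first 4.

1 | 5 ; 2 | 4 ; 3 | 6 ; 3 | 10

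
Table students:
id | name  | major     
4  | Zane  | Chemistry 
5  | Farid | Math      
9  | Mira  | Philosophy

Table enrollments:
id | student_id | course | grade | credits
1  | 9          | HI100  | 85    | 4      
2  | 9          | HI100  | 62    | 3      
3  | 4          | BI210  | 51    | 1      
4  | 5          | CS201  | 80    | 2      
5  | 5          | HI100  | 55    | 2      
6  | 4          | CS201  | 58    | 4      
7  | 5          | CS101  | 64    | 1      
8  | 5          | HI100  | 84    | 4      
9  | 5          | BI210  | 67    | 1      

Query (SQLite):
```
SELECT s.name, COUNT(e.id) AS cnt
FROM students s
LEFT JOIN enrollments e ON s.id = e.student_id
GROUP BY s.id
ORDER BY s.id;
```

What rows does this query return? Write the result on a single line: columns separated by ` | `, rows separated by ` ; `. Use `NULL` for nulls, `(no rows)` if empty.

LEFT JOIN keeps every students row; unmatched ones get NULL for enrollments columns.
Group by students.id and compute COUNT(e.id). COUNT(col) of an all-NULL group is 0.
  4: ids {3, 6} → COUNT(e.id)=2
  5: ids {4, 5, 7, 8, 9} → COUNT(e.id)=5
  9: ids {1, 2} → COUNT(e.id)=2

Zane | 2 ; Farid | 5 ; Mira | 2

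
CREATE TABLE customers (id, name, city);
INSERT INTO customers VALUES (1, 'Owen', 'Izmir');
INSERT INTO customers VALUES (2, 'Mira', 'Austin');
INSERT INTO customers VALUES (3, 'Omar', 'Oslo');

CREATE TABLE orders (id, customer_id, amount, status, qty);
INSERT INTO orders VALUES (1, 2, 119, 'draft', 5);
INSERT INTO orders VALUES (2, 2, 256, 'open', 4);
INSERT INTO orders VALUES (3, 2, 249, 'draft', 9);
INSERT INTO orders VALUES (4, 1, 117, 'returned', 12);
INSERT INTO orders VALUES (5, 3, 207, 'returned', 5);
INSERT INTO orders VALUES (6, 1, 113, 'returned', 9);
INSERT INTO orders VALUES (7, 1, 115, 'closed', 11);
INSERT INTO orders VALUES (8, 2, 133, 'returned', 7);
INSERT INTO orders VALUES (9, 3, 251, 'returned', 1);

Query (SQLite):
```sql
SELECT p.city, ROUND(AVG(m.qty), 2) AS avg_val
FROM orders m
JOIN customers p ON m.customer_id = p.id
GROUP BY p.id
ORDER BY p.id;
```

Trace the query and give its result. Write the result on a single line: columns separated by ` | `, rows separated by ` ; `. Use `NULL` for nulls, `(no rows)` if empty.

Join each orders row to its customers via customer_id.
Group joined rows by customers.id; compute ROUND(AVG(m.qty), 2) per group.
  1: ids {4, 6, 7} → ROUND(AVG(m.qty), 2)=10.67
  2: ids {1, 2, 3, 8} → ROUND(AVG(m.qty), 2)=6.25
  3: ids {5, 9} → ROUND(AVG(m.qty), 2)=3

Izmir | 10.67 ; Austin | 6.25 ; Oslo | 3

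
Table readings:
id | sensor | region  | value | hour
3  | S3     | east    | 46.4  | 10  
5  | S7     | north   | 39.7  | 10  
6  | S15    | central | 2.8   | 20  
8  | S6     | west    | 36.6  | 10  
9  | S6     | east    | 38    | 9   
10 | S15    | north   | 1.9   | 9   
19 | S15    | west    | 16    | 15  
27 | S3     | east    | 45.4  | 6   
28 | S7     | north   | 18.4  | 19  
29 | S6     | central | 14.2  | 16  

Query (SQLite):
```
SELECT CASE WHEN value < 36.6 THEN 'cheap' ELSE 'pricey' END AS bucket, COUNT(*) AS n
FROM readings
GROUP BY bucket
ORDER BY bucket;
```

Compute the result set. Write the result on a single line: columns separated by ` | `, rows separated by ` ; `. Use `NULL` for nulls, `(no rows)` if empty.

cheap | 5 ; pricey | 5

Bucket rows by value < 36.6 → 'cheap' else 'pricey'; count each bucket.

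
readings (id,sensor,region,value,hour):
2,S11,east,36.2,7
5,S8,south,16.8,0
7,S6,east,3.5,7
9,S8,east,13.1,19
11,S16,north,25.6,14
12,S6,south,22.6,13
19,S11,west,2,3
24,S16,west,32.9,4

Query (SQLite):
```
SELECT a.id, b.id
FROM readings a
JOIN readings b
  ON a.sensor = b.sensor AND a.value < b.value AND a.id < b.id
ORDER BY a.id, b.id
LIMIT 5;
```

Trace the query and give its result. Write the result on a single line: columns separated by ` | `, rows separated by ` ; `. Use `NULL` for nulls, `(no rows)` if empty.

Pairs (a,b) with same sensor, a.value < b.value, a.id < b.id.
sensor groups: S11:{2,19} S16:{11,24} S6:{7,12} S8:{5,9}
Ordered by (a.id, b.id); first 5.

7 | 12 ; 11 | 24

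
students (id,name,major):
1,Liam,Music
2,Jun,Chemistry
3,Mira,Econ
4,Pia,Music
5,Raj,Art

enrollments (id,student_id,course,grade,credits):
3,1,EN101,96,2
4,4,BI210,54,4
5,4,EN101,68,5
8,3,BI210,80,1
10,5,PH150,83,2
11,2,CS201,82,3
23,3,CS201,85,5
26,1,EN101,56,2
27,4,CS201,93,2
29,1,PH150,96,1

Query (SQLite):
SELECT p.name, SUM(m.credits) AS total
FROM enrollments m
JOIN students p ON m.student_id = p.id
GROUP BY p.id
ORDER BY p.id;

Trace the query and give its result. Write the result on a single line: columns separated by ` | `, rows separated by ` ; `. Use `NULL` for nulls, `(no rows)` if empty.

Liam | 5 ; Jun | 3 ; Mira | 6 ; Pia | 11 ; Raj | 2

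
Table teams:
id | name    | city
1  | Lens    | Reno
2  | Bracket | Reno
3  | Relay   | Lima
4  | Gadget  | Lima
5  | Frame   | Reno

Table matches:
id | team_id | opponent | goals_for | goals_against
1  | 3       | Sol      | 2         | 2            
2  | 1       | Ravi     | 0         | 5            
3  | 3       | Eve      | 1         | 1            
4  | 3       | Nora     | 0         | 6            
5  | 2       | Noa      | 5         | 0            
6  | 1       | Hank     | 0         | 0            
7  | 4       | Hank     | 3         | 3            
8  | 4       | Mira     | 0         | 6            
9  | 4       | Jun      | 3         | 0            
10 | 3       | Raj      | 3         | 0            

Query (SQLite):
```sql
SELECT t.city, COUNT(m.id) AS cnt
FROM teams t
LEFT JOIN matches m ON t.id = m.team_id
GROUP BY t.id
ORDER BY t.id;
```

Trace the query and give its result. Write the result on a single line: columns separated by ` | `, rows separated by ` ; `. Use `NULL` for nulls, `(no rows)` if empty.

Reno | 2 ; Reno | 1 ; Lima | 4 ; Lima | 3 ; Reno | 0

LEFT JOIN keeps every teams row; unmatched ones get NULL for matches columns.
Group by teams.id and compute COUNT(m.id). COUNT(col) of an all-NULL group is 0.
  1: ids {2, 6} → COUNT(m.id)=2
  2: ids {5} → COUNT(m.id)=1
  3: ids {1, 3, 4, 10} → COUNT(m.id)=4
  4: ids {7, 8, 9} → COUNT(m.id)=3
  5: ids {—} → COUNT(m.id)=0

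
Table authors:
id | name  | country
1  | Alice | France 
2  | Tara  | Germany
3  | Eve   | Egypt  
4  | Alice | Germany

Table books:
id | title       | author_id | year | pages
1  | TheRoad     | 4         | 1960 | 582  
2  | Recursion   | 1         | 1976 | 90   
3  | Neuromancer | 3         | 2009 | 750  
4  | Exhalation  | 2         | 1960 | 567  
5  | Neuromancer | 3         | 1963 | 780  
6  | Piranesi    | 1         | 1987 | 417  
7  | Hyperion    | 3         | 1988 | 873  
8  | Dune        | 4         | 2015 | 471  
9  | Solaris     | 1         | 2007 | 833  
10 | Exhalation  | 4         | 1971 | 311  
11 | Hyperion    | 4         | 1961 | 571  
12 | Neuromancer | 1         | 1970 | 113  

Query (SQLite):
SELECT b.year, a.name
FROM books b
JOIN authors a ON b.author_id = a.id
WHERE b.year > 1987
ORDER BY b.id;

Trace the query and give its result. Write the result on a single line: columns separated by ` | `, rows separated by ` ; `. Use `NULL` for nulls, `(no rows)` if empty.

2009 | Eve ; 1988 | Eve ; 2015 | Alice ; 2007 | Alice

Each books row matches the authors row where author_id = authors.id.
Then keep rows with b.year > 1987.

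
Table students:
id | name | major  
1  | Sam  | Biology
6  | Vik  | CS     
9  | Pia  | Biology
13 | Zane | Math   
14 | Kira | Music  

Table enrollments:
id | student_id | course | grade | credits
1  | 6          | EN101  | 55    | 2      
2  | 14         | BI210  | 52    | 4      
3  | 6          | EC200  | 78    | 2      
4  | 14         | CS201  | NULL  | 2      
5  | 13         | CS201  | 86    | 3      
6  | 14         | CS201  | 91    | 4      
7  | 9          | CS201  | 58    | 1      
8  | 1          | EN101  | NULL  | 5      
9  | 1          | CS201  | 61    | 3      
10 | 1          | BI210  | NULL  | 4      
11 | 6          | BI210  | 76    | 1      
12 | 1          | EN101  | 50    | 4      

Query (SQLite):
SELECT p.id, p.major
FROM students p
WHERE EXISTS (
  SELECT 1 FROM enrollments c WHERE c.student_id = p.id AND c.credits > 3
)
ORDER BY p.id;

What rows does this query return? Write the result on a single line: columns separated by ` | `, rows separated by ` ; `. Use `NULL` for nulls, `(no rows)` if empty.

1 | Biology ; 14 | Music

For each students row, check whether any enrollments with matching student_id has credits > 3.
Keep rows where that is true.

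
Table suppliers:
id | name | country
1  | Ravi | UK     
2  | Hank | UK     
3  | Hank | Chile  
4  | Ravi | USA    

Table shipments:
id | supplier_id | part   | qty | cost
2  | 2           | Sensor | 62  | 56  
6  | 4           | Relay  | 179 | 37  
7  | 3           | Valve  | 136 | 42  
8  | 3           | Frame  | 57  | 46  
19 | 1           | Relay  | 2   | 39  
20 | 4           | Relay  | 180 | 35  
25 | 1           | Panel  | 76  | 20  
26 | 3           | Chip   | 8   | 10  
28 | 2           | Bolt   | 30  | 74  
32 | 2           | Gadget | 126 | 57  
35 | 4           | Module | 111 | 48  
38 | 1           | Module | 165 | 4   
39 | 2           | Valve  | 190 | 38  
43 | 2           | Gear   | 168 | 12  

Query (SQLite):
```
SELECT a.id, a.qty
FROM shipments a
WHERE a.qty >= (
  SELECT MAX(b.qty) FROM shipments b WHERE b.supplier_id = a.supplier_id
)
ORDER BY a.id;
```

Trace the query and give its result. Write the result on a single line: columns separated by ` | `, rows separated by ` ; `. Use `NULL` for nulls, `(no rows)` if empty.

7 | 136 ; 20 | 180 ; 38 | 165 ; 39 | 190

For each shipments row a, compute MAX(qty) over rows sharing a.supplier_id.
Keep row a if a.qty >= that per-group MAX.
  supplier_id=1: MAX(qty) = 165
  supplier_id=2: MAX(qty) = 190
  supplier_id=3: MAX(qty) = 136
  supplier_id=4: MAX(qty) = 180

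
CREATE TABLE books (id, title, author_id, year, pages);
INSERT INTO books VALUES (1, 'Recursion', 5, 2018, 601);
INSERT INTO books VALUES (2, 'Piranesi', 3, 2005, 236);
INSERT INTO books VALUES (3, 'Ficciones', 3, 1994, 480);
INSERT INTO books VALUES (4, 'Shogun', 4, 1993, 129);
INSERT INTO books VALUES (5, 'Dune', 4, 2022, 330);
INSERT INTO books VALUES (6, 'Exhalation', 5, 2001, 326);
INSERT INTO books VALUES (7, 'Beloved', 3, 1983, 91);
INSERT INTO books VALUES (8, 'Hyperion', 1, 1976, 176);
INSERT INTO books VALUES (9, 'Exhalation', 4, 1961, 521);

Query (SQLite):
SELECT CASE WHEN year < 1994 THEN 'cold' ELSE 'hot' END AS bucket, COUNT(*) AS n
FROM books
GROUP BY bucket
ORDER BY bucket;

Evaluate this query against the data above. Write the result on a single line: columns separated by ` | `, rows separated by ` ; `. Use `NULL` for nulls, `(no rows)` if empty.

Bucket rows by year < 1994 → 'cold' else 'hot'; count each bucket.

cold | 4 ; hot | 5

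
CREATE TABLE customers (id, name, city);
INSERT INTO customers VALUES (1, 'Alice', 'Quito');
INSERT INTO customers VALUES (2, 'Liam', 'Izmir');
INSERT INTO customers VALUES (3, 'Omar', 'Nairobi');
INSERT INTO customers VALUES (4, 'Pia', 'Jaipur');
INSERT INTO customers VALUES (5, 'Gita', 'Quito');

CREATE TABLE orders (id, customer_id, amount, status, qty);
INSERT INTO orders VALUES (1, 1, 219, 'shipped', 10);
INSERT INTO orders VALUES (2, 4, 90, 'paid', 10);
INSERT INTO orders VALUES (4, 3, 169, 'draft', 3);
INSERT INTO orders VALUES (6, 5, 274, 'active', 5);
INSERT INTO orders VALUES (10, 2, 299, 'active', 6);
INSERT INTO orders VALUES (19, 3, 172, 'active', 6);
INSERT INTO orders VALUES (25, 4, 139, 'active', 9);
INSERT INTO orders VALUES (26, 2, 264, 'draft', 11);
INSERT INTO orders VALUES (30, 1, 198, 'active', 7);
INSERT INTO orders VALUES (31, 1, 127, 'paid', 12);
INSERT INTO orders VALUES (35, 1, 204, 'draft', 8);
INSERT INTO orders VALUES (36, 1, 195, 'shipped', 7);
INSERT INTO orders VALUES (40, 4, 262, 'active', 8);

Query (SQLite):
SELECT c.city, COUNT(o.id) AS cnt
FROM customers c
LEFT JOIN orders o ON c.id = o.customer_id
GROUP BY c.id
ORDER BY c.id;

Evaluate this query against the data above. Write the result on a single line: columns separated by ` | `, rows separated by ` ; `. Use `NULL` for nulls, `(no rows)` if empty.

Quito | 5 ; Izmir | 2 ; Nairobi | 2 ; Jaipur | 3 ; Quito | 1

LEFT JOIN keeps every customers row; unmatched ones get NULL for orders columns.
Group by customers.id and compute COUNT(o.id). COUNT(col) of an all-NULL group is 0.
  1: ids {1, 30, 31, 35, 36} → COUNT(o.id)=5
  2: ids {10, 26} → COUNT(o.id)=2
  3: ids {4, 19} → COUNT(o.id)=2
  4: ids {2, 25, 40} → COUNT(o.id)=3
  5: ids {6} → COUNT(o.id)=1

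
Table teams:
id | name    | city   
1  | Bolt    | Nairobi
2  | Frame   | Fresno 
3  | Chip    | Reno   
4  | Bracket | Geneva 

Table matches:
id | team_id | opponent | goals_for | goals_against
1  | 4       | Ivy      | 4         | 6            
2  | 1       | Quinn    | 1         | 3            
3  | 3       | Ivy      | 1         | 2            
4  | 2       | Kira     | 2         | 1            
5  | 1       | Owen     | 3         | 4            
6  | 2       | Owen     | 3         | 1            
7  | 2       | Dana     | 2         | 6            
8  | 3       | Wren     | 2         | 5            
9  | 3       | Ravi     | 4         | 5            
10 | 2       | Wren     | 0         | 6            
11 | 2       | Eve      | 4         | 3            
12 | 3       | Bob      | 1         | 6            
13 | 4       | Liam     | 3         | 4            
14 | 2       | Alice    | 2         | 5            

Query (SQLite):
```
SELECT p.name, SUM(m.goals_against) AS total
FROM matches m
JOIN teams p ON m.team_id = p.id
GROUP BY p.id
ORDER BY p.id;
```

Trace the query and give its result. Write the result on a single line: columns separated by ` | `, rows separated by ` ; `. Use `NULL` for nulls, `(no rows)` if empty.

Bolt | 7 ; Frame | 22 ; Chip | 18 ; Bracket | 10

Join each matches row to its teams via team_id.
Group joined rows by teams.id; compute SUM(m.goals_against) per group.
  1: ids {2, 5} → SUM(m.goals_against)=7
  2: ids {4, 6, 7, 10, 11, 14} → SUM(m.goals_against)=22
  3: ids {3, 8, 9, 12} → SUM(m.goals_against)=18
  4: ids {1, 13} → SUM(m.goals_against)=10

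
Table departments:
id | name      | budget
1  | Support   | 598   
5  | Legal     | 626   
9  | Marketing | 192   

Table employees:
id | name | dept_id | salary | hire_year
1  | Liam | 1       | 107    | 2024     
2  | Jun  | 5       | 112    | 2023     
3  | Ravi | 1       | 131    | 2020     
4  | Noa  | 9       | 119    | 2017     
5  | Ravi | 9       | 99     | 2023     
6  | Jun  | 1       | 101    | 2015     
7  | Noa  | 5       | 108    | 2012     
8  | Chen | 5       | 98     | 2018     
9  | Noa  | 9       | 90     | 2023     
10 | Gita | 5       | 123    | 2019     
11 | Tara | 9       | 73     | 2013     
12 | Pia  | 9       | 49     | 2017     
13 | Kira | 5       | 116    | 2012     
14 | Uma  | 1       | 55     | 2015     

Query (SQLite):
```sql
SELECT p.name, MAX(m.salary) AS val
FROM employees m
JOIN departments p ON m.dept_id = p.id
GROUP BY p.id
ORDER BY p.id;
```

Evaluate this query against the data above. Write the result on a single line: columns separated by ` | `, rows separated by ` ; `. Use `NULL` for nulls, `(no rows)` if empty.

Join each employees row to its departments via dept_id.
Group joined rows by departments.id; compute MAX(m.salary) per group.
  1: ids {1, 3, 6, 14} → MAX(m.salary)=131
  5: ids {2, 7, 8, 10, 13} → MAX(m.salary)=123
  9: ids {4, 5, 9, 11, 12} → MAX(m.salary)=119

Support | 131 ; Legal | 123 ; Marketing | 119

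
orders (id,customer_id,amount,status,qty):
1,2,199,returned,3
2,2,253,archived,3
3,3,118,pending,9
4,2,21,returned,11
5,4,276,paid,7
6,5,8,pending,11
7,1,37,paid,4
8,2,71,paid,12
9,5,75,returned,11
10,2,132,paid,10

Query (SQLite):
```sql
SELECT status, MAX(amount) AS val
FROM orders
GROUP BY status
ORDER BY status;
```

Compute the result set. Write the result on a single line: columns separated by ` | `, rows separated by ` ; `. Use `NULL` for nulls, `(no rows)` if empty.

Partition orders by status; compute MAX(amount) within each group.
  archived: ids {2} → MAX(amount)=253
  paid: ids {5, 7, 8, 10} → MAX(amount)=276
  pending: ids {3, 6} → MAX(amount)=118
  returned: ids {1, 4, 9} → MAX(amount)=199

archived | 253 ; paid | 276 ; pending | 118 ; returned | 199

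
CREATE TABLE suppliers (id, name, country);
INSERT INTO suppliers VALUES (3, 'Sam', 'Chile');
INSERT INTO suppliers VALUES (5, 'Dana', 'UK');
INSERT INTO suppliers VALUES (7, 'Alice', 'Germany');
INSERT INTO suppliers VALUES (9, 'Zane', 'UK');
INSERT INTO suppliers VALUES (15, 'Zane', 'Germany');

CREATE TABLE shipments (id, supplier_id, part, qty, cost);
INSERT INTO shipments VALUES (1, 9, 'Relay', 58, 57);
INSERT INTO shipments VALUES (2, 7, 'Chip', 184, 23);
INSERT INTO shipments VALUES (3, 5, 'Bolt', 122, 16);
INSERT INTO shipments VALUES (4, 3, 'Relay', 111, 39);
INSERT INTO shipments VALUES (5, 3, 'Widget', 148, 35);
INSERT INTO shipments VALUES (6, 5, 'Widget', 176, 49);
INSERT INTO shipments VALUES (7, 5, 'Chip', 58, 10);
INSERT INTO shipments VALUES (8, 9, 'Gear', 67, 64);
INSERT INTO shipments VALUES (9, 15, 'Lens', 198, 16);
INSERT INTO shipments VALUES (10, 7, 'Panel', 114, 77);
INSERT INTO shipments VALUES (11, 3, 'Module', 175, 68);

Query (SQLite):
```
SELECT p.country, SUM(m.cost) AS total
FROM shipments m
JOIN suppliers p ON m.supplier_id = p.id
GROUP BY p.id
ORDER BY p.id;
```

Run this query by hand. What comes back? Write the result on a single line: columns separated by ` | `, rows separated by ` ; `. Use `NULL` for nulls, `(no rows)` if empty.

Chile | 142 ; UK | 75 ; Germany | 100 ; UK | 121 ; Germany | 16

Join each shipments row to its suppliers via supplier_id.
Group joined rows by suppliers.id; compute SUM(m.cost) per group.
  3: ids {4, 5, 11} → SUM(m.cost)=142
  5: ids {3, 6, 7} → SUM(m.cost)=75
  7: ids {2, 10} → SUM(m.cost)=100
  9: ids {1, 8} → SUM(m.cost)=121
  15: ids {9} → SUM(m.cost)=16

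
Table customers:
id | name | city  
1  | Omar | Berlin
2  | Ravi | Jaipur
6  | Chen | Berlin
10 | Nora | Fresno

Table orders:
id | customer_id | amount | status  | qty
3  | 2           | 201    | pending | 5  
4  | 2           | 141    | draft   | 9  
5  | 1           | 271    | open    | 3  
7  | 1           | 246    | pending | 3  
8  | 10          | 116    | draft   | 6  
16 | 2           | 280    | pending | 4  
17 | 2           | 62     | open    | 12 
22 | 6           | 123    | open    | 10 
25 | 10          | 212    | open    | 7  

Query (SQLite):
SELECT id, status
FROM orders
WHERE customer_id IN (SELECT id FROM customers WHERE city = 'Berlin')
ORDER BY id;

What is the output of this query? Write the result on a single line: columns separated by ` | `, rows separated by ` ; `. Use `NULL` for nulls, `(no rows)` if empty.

5 | open ; 7 | pending ; 22 | open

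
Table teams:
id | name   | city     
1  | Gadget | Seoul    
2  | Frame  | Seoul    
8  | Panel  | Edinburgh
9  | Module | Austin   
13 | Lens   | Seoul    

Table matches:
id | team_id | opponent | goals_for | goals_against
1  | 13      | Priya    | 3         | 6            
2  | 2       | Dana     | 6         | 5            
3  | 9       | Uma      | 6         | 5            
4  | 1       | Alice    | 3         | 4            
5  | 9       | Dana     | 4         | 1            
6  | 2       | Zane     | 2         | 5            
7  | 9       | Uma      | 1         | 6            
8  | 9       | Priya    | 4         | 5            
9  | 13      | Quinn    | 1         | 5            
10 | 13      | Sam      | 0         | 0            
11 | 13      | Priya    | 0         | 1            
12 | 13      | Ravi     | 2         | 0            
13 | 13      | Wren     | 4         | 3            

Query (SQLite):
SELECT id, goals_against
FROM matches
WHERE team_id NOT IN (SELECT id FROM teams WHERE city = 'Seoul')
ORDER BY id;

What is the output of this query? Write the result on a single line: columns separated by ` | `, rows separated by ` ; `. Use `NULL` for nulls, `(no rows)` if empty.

Inner query: teams.id where city = 'Seoul'.
Outer: keep matches rows whose team_id is not in that set.
Inner query → {1, 2, 13}

3 | 5 ; 5 | 1 ; 7 | 6 ; 8 | 5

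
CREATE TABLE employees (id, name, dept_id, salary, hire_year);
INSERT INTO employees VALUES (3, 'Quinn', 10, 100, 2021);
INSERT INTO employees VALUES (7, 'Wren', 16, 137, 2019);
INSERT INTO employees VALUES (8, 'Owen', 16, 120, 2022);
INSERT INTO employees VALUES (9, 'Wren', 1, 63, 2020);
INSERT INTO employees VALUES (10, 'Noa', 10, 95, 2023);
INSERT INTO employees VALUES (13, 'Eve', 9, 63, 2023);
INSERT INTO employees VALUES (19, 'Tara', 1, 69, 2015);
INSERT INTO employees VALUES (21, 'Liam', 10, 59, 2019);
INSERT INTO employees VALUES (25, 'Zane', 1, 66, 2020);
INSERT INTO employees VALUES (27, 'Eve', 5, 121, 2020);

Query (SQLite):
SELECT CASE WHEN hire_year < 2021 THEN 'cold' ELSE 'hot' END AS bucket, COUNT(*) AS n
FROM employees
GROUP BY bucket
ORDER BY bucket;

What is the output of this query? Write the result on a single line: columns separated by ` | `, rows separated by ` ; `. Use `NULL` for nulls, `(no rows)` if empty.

Bucket rows by hire_year < 2021 → 'cold' else 'hot'; count each bucket.

cold | 6 ; hot | 4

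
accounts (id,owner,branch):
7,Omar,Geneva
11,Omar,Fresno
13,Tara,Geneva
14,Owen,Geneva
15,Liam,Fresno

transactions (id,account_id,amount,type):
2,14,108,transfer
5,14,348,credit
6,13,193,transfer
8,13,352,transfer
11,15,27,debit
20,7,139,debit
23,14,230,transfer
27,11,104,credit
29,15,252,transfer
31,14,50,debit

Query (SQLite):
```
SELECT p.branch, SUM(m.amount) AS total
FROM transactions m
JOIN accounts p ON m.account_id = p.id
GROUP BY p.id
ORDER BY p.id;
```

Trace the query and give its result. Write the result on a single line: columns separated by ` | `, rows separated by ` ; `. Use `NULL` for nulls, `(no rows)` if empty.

Join each transactions row to its accounts via account_id.
Group joined rows by accounts.id; compute SUM(m.amount) per group.
  7: ids {20} → SUM(m.amount)=139
  11: ids {27} → SUM(m.amount)=104
  13: ids {6, 8} → SUM(m.amount)=545
  14: ids {2, 5, 23, 31} → SUM(m.amount)=736
  15: ids {11, 29} → SUM(m.amount)=279

Geneva | 139 ; Fresno | 104 ; Geneva | 545 ; Geneva | 736 ; Fresno | 279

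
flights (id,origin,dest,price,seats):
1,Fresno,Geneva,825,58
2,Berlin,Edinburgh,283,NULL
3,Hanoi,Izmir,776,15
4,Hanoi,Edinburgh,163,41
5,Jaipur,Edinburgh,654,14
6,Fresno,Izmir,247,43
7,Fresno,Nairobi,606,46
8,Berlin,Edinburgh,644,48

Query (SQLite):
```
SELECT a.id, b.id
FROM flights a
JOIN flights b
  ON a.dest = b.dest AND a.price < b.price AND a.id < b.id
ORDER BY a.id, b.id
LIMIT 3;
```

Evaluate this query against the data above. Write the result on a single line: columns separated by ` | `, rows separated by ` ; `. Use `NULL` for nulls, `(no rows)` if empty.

2 | 5 ; 2 | 8 ; 4 | 5

Pairs (a,b) with same dest, a.price < b.price, a.id < b.id.
dest groups: Edinburgh:{2,4,5,8} Geneva:{1} Izmir:{3,6} Nairobi:{7}
Ordered by (a.id, b.id); first 3.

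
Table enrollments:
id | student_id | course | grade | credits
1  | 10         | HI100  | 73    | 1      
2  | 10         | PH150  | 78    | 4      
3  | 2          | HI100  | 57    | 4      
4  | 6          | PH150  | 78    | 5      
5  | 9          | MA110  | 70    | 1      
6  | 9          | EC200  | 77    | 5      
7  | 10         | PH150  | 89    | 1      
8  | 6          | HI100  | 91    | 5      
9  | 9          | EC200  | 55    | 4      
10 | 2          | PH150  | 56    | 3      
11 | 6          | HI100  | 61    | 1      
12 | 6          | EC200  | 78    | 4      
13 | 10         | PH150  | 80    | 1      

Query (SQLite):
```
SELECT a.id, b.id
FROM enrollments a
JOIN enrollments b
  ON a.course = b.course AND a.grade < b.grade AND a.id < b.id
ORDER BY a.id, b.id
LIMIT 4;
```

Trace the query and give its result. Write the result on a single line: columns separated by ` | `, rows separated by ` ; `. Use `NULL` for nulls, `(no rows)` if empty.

Pairs (a,b) with same course, a.grade < b.grade, a.id < b.id.
course groups: EC200:{6,9,12} HI100:{1,3,8,11} MA110:{5} PH150:{2,4,7,10,13}
Ordered by (a.id, b.id); first 4.

1 | 8 ; 2 | 7 ; 2 | 13 ; 3 | 8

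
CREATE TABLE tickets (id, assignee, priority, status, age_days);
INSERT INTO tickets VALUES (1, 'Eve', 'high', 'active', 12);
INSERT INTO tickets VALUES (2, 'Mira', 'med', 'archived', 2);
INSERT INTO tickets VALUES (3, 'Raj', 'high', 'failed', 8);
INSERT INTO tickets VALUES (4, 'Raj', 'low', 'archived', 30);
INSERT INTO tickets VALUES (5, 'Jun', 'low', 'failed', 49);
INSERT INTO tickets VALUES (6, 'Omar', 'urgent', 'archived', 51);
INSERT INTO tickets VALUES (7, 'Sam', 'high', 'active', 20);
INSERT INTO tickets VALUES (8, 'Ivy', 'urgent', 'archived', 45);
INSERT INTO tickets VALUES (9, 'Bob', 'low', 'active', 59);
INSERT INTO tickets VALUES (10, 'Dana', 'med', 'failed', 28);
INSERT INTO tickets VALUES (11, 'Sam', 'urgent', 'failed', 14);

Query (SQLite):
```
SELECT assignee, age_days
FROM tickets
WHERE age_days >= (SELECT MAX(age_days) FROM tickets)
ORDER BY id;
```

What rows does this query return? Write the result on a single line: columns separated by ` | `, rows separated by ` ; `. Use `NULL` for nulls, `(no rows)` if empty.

Scalar subquery: MAX(age_days) over all tickets rows = 59.
Keep rows where age_days >= that value.

Bob | 59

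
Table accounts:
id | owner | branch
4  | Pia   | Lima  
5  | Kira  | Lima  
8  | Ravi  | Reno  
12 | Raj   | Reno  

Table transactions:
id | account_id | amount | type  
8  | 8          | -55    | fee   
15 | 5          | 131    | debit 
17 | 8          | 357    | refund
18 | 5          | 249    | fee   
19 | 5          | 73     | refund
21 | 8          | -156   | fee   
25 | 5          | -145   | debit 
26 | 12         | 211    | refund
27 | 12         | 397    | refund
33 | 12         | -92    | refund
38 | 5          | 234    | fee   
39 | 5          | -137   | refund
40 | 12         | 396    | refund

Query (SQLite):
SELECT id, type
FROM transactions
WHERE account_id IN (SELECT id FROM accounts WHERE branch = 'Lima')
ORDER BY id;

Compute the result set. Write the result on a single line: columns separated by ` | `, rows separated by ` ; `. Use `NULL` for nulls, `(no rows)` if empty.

15 | debit ; 18 | fee ; 19 | refund ; 25 | debit ; 38 | fee ; 39 | refund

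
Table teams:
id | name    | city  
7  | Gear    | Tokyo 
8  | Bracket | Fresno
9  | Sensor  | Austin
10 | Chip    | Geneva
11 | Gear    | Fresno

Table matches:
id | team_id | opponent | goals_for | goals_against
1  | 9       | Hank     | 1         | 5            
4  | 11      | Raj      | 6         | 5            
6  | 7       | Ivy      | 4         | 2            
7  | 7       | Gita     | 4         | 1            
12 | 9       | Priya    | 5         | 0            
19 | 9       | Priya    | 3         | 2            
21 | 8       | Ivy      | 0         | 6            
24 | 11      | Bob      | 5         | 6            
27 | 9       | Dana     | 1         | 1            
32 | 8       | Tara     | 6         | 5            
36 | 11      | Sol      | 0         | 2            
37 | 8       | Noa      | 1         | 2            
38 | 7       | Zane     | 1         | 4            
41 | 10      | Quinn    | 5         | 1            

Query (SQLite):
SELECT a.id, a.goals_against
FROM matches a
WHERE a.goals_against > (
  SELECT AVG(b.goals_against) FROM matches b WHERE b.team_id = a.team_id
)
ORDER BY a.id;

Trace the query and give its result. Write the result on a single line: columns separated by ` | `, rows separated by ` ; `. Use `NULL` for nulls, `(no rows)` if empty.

For each matches row a, compute AVG(goals_against) over rows sharing a.team_id.
Keep row a if a.goals_against > that per-group AVG.
  team_id=7: AVG(goals_against) = 2.333333
  team_id=8: AVG(goals_against) = 4.333333
  team_id=9: AVG(goals_against) = 2.0
  team_id=10: AVG(goals_against) = 1.0
  team_id=11: AVG(goals_against) = 4.333333

1 | 5 ; 4 | 5 ; 21 | 6 ; 24 | 6 ; 32 | 5 ; 38 | 4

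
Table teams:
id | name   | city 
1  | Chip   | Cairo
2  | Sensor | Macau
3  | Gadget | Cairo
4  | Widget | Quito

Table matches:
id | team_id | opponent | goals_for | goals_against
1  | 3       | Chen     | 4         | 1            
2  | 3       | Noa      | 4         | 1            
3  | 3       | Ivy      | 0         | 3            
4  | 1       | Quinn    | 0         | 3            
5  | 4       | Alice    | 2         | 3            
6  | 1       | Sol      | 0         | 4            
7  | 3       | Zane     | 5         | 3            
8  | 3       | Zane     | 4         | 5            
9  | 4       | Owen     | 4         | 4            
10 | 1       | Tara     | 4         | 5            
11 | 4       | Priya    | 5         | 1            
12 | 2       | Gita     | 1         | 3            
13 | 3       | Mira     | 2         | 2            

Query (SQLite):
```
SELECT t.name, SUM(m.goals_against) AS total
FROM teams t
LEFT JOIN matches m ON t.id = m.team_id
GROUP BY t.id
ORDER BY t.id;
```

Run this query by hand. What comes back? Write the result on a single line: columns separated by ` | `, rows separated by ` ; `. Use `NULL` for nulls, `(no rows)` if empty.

Chip | 12 ; Sensor | 3 ; Gadget | 15 ; Widget | 8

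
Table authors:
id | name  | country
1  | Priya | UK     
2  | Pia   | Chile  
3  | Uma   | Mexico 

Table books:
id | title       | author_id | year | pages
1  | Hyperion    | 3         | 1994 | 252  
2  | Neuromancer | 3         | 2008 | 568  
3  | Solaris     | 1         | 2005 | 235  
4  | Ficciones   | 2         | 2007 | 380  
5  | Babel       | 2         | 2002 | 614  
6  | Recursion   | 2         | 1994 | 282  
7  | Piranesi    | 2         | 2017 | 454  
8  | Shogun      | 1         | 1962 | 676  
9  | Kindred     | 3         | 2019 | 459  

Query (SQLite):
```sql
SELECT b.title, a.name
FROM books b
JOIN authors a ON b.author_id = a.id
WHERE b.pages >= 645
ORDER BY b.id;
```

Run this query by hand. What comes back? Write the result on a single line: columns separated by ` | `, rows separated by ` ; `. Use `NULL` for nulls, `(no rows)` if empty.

Each books row matches the authors row where author_id = authors.id.
Then keep rows with b.pages >= 645.

Shogun | Priya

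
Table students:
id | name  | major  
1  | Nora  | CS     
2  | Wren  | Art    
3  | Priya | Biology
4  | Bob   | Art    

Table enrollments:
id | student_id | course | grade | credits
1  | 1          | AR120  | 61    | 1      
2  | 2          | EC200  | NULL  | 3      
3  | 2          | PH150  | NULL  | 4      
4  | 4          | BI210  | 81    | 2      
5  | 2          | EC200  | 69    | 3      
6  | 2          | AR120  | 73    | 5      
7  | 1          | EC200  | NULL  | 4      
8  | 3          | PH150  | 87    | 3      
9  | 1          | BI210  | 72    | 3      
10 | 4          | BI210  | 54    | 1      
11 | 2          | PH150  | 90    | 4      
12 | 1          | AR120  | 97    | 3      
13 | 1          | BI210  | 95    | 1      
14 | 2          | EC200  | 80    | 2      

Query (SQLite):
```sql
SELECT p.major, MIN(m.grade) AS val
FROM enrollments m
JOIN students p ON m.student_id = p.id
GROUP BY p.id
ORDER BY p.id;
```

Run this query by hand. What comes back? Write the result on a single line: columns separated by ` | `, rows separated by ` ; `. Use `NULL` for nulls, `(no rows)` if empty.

CS | 61 ; Art | 69 ; Biology | 87 ; Art | 54

Join each enrollments row to its students via student_id.
Group joined rows by students.id; compute MIN(m.grade) per group.
  1: ids {1, 7, 9, 12, 13} → MIN(m.grade)=61
  2: ids {2, 3, 5, 6, 11, 14} → MIN(m.grade)=69
  3: ids {8} → MIN(m.grade)=87
  4: ids {4, 10} → MIN(m.grade)=54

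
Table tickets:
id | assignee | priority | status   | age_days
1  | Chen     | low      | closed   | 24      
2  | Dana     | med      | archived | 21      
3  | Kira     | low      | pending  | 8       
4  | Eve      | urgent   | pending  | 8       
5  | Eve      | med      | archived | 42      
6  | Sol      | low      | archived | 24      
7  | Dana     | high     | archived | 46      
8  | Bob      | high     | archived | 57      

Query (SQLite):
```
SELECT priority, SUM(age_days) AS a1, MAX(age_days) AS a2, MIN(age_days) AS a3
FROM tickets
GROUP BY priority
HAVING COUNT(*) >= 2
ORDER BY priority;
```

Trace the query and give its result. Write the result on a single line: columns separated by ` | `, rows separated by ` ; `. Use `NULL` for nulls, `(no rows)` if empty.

Group tickets by priority.
Per group compute: SUM(age_days), MAX(age_days), MIN(age_days).
HAVING: drop groups with fewer than 2 rows.
  high: ids {7, 8} → SUM(age_days)=103, MAX(age_days)=57, MIN(age_days)=46
  low: ids {1, 3, 6} → SUM(age_days)=56, MAX(age_days)=24, MIN(age_days)=8
  med: ids {2, 5} → SUM(age_days)=63, MAX(age_days)=42, MIN(age_days)=21
  urgent: ids {4} → SUM(age_days)=8, MAX(age_days)=8, MIN(age_days)=8

high | 103 | 57 | 46 ; low | 56 | 24 | 8 ; med | 63 | 42 | 21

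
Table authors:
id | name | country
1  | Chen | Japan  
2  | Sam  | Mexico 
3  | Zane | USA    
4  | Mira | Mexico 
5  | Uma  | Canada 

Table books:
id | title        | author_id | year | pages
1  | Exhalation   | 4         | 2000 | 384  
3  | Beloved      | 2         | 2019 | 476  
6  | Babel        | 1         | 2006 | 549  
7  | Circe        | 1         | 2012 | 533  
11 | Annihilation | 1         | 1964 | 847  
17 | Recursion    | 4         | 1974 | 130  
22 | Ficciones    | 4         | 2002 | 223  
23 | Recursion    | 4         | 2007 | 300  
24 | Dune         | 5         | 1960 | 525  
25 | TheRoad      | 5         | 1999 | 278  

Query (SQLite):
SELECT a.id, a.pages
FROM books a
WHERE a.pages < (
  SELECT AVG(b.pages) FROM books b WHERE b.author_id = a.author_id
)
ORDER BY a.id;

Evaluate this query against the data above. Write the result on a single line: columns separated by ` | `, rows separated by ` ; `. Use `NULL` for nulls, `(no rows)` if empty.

6 | 549 ; 7 | 533 ; 17 | 130 ; 22 | 223 ; 25 | 278

For each books row a, compute AVG(pages) over rows sharing a.author_id.
Keep row a if a.pages < that per-group AVG.
  author_id=1: AVG(pages) = 643.0
  author_id=2: AVG(pages) = 476.0
  author_id=4: AVG(pages) = 259.25
  author_id=5: AVG(pages) = 401.5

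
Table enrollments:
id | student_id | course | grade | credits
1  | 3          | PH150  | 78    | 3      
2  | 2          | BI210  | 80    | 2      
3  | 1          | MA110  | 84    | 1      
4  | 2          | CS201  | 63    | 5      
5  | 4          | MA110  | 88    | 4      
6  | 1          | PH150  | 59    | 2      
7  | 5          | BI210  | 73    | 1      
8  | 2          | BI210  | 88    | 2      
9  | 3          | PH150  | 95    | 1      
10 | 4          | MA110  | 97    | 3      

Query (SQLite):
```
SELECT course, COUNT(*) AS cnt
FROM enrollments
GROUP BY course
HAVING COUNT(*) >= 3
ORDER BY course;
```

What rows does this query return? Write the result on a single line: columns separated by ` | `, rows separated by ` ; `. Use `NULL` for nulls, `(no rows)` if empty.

BI210 | 3 ; MA110 | 3 ; PH150 | 3

Partition enrollments by course; compute COUNT(*) within each group.
HAVING: keep groups with count ≥ 3.
  BI210: ids {2, 7, 8} → COUNT(*)=3
  CS201: ids {4} → COUNT(*)=1
  MA110: ids {3, 5, 10} → COUNT(*)=3
  PH150: ids {1, 6, 9} → COUNT(*)=3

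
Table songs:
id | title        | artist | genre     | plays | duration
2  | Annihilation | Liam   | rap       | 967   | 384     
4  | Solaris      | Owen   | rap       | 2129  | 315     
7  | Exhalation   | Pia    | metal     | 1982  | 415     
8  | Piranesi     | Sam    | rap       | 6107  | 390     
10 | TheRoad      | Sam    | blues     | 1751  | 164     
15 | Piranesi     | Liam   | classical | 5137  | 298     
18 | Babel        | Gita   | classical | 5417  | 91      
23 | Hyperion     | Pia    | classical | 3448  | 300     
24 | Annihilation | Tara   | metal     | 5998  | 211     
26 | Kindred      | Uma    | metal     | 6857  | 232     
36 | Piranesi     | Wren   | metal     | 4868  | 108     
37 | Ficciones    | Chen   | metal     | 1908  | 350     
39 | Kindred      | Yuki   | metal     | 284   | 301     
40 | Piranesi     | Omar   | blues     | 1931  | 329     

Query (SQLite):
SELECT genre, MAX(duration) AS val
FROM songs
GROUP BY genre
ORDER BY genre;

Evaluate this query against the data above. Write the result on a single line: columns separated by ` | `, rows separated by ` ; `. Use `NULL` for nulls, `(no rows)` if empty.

Partition songs by genre; compute MAX(duration) within each group.
  blues: ids {10, 40} → MAX(duration)=329
  classical: ids {15, 18, 23} → MAX(duration)=300
  metal: ids {7, 24, 26, 36, 37, 39} → MAX(duration)=415
  rap: ids {2, 4, 8} → MAX(duration)=390

blues | 329 ; classical | 300 ; metal | 415 ; rap | 390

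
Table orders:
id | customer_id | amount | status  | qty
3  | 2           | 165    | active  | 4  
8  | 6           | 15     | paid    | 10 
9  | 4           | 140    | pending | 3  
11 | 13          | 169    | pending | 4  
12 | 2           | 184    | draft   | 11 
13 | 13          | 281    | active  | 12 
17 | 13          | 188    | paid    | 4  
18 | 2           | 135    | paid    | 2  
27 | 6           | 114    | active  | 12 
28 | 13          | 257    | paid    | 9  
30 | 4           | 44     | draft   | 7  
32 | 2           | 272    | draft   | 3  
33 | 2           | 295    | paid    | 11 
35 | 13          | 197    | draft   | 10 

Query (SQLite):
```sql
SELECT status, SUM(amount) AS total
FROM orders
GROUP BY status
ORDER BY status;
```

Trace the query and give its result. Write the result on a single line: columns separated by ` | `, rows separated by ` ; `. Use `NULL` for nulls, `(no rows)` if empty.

Partition orders by status; compute SUM(amount) within each group.
  active: ids {3, 13, 27} → SUM(amount)=560
  draft: ids {12, 30, 32, 35} → SUM(amount)=697
  paid: ids {8, 17, 18, 28, 33} → SUM(amount)=890
  pending: ids {9, 11} → SUM(amount)=309

active | 560 ; draft | 697 ; paid | 890 ; pending | 309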